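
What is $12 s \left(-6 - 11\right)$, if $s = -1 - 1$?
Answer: $408$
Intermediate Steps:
$s = -2$
$12 s \left(-6 - 11\right) = 12 \left(- 2 \left(-6 - 11\right)\right) = 12 \left(\left(-2\right) \left(-17\right)\right) = 12 \cdot 34 = 408$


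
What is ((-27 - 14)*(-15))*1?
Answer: 615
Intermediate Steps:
((-27 - 14)*(-15))*1 = -41*(-15)*1 = 615*1 = 615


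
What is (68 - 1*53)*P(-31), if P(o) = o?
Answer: -465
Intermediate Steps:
(68 - 1*53)*P(-31) = (68 - 1*53)*(-31) = (68 - 53)*(-31) = 15*(-31) = -465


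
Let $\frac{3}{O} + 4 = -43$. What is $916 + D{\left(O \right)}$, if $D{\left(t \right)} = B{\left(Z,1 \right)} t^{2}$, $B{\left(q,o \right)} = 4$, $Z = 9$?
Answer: $\frac{2023480}{2209} \approx 916.02$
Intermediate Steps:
$O = - \frac{3}{47}$ ($O = \frac{3}{-4 - 43} = \frac{3}{-47} = 3 \left(- \frac{1}{47}\right) = - \frac{3}{47} \approx -0.06383$)
$D{\left(t \right)} = 4 t^{2}$
$916 + D{\left(O \right)} = 916 + 4 \left(- \frac{3}{47}\right)^{2} = 916 + 4 \cdot \frac{9}{2209} = 916 + \frac{36}{2209} = \frac{2023480}{2209}$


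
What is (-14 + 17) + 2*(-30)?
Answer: -57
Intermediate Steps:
(-14 + 17) + 2*(-30) = 3 - 60 = -57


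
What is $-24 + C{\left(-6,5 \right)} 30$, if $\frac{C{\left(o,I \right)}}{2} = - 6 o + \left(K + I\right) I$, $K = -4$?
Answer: $2436$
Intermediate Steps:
$C{\left(o,I \right)} = - 12 o + 2 I \left(-4 + I\right)$ ($C{\left(o,I \right)} = 2 \left(- 6 o + \left(-4 + I\right) I\right) = 2 \left(- 6 o + I \left(-4 + I\right)\right) = - 12 o + 2 I \left(-4 + I\right)$)
$-24 + C{\left(-6,5 \right)} 30 = -24 + \left(\left(-12\right) \left(-6\right) - 40 + 2 \cdot 5^{2}\right) 30 = -24 + \left(72 - 40 + 2 \cdot 25\right) 30 = -24 + \left(72 - 40 + 50\right) 30 = -24 + 82 \cdot 30 = -24 + 2460 = 2436$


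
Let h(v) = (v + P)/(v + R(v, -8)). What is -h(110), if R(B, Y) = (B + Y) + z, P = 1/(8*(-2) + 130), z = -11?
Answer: -12541/22914 ≈ -0.54731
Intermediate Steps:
P = 1/114 (P = 1/(-16 + 130) = 1/114 ≈ 0.0087719)
R(B, Y) = -11 + B + Y (R(B, Y) = (B + Y) - 11 = -11 + B + Y)
h(v) = (1/114 + v)/(-19 + 2*v) (h(v) = (v + 1/114)/(v + (-11 + v - 8)) = (1/114 + v)/(v + (-19 + v)) = (1/114 + v)/(-19 + 2*v))
-h(110) = -(1 + 114*110)/(114*(-19 + 2*110)) = -(1 + 12540)/(114*(-19 + 220)) = -12541/(114*201) = -1*12541/22914 = -12541/22914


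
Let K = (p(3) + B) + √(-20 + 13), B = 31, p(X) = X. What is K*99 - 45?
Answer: 3321 + 99*I*√7 ≈ 3321.0 + 261.93*I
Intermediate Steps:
K = 34 + I*√7 (K = (3 + 31) + √(-20 + 13) = 34 + √(-7) = 34 + I*√7 ≈ 34.0 + 2.6458*I)
K*99 - 45 = (34 + I*√7)*99 - 45 = (3366 + 99*I*√7) - 45 = 3321 + 99*I*√7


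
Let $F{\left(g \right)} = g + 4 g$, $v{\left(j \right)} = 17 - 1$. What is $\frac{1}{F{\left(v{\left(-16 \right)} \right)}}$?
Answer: $\frac{1}{80} \approx 0.0125$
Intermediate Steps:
$v{\left(j \right)} = 16$ ($v{\left(j \right)} = 17 - 1 = 16$)
$F{\left(g \right)} = 5 g$
$\frac{1}{F{\left(v{\left(-16 \right)} \right)}} = \frac{1}{5 \cdot 16} = \frac{1}{80}$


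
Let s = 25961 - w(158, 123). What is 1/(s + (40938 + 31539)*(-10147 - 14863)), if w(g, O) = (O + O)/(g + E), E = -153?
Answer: -5/9063119291 ≈ -5.5169e-10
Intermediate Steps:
w(g, O) = 2*O/(-153 + g) (w(g, O) = (O + O)/(g - 153) = (2*O)/(-153 + g) = 2*O/(-153 + g))
s = 129559/5 (s = 25961 - 2*123/(-153 + 158) = 25961 - 2*123/5 = 25961 - 1*246/5 = 25961 - 246/5 = 129559/5 ≈ 25912.)
1/(s + (40938 + 31539)*(-10147 - 14863)) = 1/(129559/5 + (40938 + 31539)*(-10147 - 14863)) = 1/(129559/5 + 72477*(-25010)) = 1/(129559/5 - 1812649770) = 1/(-9063119291/5) = -5/9063119291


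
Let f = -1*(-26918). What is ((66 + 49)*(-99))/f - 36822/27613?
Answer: -1305548601/743286734 ≈ -1.7565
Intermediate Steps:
f = 26918
((66 + 49)*(-99))/f - 36822/27613 = ((66 + 49)*(-99))/26918 - 36822/27613 = (115*(-99))*(1/26918) - 36822*1/27613 = -11385*1/26918 - 36822/27613 = -11385/26918 - 36822/27613 = -1305548601/743286734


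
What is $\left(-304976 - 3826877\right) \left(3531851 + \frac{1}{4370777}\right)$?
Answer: $- \frac{63783138415349716484}{4370777} \approx -1.4593 \cdot 10^{13}$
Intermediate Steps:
$\left(-304976 - 3826877\right) \left(3531851 + \frac{1}{4370777}\right) = - 4131853 \left(3531851 + \frac{1}{4370777}\right) = \left(-4131853\right) \frac{15436933118228}{4370777} = - \frac{63783138415349716484}{4370777}$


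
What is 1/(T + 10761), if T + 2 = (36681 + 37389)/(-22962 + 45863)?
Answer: 22901/246465929 ≈ 9.2917e-5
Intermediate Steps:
T = 28268/22901 (T = -2 + (36681 + 37389)/(-22962 + 45863) = -2 + 74070/22901 = 28268/22901 ≈ 1.2344)
1/(T + 10761) = 1/(28268/22901 + 10761) = 1/(246465929/22901) = 22901/246465929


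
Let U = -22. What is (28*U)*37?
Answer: -22792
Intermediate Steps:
(28*U)*37 = (28*(-22))*37 = -616*37 = -22792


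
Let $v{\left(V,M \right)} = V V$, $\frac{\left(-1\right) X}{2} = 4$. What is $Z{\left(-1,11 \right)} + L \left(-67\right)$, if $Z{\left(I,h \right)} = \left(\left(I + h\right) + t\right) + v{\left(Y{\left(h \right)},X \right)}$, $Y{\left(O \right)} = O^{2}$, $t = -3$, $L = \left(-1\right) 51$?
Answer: $18065$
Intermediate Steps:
$X = -8$ ($X = \left(-2\right) 4 = -8$)
$L = -51$
$v{\left(V,M \right)} = V^{2}$
$Z{\left(I,h \right)} = -3 + I + h + h^{4}$ ($Z{\left(I,h \right)} = \left(\left(I + h\right) - 3\right) + \left(h^{2}\right)^{2} = \left(-3 + I + h\right) + h^{4} = -3 + I + h + h^{4}$)
$Z{\left(-1,11 \right)} + L \left(-67\right) = \left(-3 - 1 + 11 + 11^{4}\right) - -3417 = \left(-3 - 1 + 11 + 14641\right) + 3417 = 14648 + 3417 = 18065$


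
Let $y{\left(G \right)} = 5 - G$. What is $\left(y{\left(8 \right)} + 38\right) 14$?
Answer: $490$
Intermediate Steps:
$\left(y{\left(8 \right)} + 38\right) 14 = \left(\left(5 - 8\right) + 38\right) 14 = \left(-3 + 38\right) 14 = 35 \cdot 14 = 490$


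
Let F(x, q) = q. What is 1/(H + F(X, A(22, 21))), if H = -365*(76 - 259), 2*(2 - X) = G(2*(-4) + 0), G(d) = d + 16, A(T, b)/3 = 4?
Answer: 1/66807 ≈ 1.4968e-5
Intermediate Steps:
A(T, b) = 12 (A(T, b) = 3*4 = 12)
G(d) = 16 + d
X = -2 (X = 2 - (16 + (2*(-4) + 0))/2 = 2 - (16 + (-8 + 0))/2 = 2 - (16 - 8)/2 = 2 - ½*8 = 2 - 4 = -2)
H = 66795 (H = -365*(-183) = 66795)
1/(H + F(X, A(22, 21))) = 1/(66795 + 12) = 1/66807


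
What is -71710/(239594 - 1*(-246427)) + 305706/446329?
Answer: 116573283236/216925266909 ≈ 0.53739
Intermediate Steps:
-71710/(239594 - 1*(-246427)) + 305706/446329 = -71710/(239594 + 246427) + 305706*(1/446329) = -71710/486021 + 305706/446329 = 116573283236/216925266909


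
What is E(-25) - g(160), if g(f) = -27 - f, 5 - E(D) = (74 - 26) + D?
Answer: 169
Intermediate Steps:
E(D) = -43 - D (E(D) = 5 - ((74 - 26) + D) = 5 - (48 + D) = 5 + (-48 - D) = -43 - D)
E(-25) - g(160) = (-43 - 1*(-25)) - (-27 - 1*160) = (-43 + 25) - (-27 - 160) = -18 - 1*(-187) = -18 + 187 = 169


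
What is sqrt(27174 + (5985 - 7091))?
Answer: 14*sqrt(133) ≈ 161.46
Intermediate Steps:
sqrt(27174 + (5985 - 7091)) = sqrt(27174 - 1106) = sqrt(26068) = 14*sqrt(133)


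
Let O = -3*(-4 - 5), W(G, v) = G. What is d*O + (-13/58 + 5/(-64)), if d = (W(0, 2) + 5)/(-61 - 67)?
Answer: -5037/3712 ≈ -1.3570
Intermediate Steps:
O = 27 (O = -3*(-9) = 27)
d = -5/128 (d = (0 + 5)/(-61 - 67) = 5/(-128) = 5*(-1/128) = -5/128 ≈ -0.039063)
d*O + (-13/58 + 5/(-64)) = -5/128*27 + (-13/58 + 5/(-64)) = -135/128 + (-13*1/58 + 5*(-1/64)) = -135/128 + (-13/58 - 5/64) = -135/128 - 561/1856 = -5037/3712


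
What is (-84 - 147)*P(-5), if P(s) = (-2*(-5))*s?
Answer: 11550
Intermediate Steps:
P(s) = 10*s
(-84 - 147)*P(-5) = (-84 - 147)*(10*(-5)) = -231*(-50) = 11550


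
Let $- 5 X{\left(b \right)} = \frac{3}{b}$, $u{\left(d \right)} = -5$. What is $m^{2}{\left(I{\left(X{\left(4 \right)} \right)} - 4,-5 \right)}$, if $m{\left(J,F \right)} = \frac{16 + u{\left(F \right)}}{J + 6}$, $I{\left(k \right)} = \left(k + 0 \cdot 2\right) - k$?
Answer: $\frac{121}{4} \approx 30.25$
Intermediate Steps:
$X{\left(b \right)} = - \frac{3}{5 b}$ ($X{\left(b \right)} = - \frac{3 \frac{1}{b}}{5} = - \frac{3}{5 b}$)
$I{\left(k \right)} = 0$ ($I{\left(k \right)} = \left(k + 0\right) - k = k - k = 0$)
$m{\left(J,F \right)} = \frac{11}{6 + J}$ ($m{\left(J,F \right)} = \frac{16 - 5}{J + 6} = \frac{11}{6 + J}$)
$m^{2}{\left(I{\left(X{\left(4 \right)} \right)} - 4,-5 \right)} = \left(\frac{11}{6 + \left(0 - 4\right)}\right)^{2} = \left(\frac{11}{6 - 4}\right)^{2} = \left(\frac{11}{2}\right)^{2} = \frac{121}{4}$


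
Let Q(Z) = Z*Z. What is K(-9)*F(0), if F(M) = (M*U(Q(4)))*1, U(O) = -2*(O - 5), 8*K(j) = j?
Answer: 0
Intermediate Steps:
Q(Z) = Z**2
K(j) = j/8
U(O) = 10 - 2*O (U(O) = -2*(-5 + O) = 10 - 2*O)
F(M) = -22*M (F(M) = (M*(10 - 2*4**2))*1 = (M*(10 - 2*16))*1 = (M*(10 - 32))*1 = (M*(-22))*1 = -22*M*1 = -22*M)
K(-9)*F(0) = ((1/8)*(-9))*(-22*0) = -9/8*0 = 0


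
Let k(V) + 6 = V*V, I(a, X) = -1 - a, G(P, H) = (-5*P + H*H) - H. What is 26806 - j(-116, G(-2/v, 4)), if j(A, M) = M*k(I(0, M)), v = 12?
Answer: 161221/6 ≈ 26870.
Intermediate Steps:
G(P, H) = H**2 - H - 5*P (G(P, H) = (-5*P + H**2) - H = (H**2 - 5*P) - H = H**2 - H - 5*P)
k(V) = -6 + V**2 (k(V) = -6 + V*V = -6 + V**2)
j(A, M) = -5*M (j(A, M) = M*(-6 + (-1 - 1*0)**2) = M*(-6 + (-1 + 0)**2) = M*(-6 + (-1)**2) = M*(-6 + 1) = M*(-5) = -5*M)
26806 - j(-116, G(-2/v, 4)) = 26806 - (-5)*(4**2 - 1*4 - (-10)/12) = 26806 - (-5)*(16 - 4 - (-10)/12) = 26806 - (-5)*(16 - 4 - 5*(-1/6)) = 26806 - (-5)*(16 - 4 + 5/6) = 26806 - (-5)*77/6 = 26806 - 1*(-385/6) = 26806 + 385/6 = 161221/6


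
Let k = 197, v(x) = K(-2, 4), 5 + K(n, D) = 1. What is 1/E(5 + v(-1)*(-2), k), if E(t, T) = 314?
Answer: 1/314 ≈ 0.0031847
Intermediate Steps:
K(n, D) = -4 (K(n, D) = -5 + 1 = -4)
v(x) = -4
1/E(5 + v(-1)*(-2), k) = 1/314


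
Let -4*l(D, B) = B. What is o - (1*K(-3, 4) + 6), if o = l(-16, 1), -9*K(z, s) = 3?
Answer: -71/12 ≈ -5.9167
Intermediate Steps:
l(D, B) = -B/4
K(z, s) = -1/3 (K(z, s) = -1/9*3 = -1/3)
o = -1/4 (o = -1/4*1 = -1/4 ≈ -0.25000)
o - (1*K(-3, 4) + 6) = -1/4 - (1*(-1/3) + 6) = -1/4 - (-1/3 + 6) = -1/4 - 1*17/3 = -1/4 - 17/3 = -71/12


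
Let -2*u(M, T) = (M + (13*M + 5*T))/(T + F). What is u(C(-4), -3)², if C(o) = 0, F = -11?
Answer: 225/784 ≈ 0.28699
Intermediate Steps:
u(M, T) = -(5*T + 14*M)/(2*(-11 + T)) (u(M, T) = -(M + (13*M + 5*T))/(2*(T - 11)) = -(M + (5*T + 13*M))/(2*(-11 + T)) = -(5*T + 14*M)/(2*(-11 + T)))
u(C(-4), -3)² = ((-14*0 - 5*(-3))/(2*(-11 - 3)))² = ((½)*(0 + 15)/(-14))² = ((½)*(-1/14)*15)² = (-15/28)² = 225/784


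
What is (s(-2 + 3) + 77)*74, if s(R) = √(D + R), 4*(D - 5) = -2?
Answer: 5698 + 37*√22 ≈ 5871.5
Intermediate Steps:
D = 9/2 (D = 5 + (¼)*(-2) = 5 - ½ = 9/2 ≈ 4.5000)
s(R) = √(9/2 + R)
(s(-2 + 3) + 77)*74 = (√(18 + 4*(-2 + 3))/2 + 77)*74 = (√(18 + 4*1)/2 + 77)*74 = (√(18 + 4)/2 + 77)*74 = (√22/2 + 77)*74 = (77 + √22/2)*74 = 5698 + 37*√22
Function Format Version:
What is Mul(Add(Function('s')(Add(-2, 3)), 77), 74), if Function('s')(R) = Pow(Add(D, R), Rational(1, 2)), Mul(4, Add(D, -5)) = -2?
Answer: Add(5698, Mul(37, Pow(22, Rational(1, 2)))) ≈ 5871.5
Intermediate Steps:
D = Rational(9, 2) (D = Add(5, Mul(Rational(1, 4), -2)) = Add(5, Rational(-1, 2)) = Rational(9, 2) ≈ 4.5000)
Function('s')(R) = Pow(Add(Rational(9, 2), R), Rational(1, 2))
Mul(Add(Function('s')(Add(-2, 3)), 77), 74) = Mul(Add(Mul(Rational(1, 2), Pow(Add(18, Mul(4, Add(-2, 3))), Rational(1, 2))), 77), 74) = Mul(Add(Mul(Rational(1, 2), Pow(Add(18, Mul(4, 1)), Rational(1, 2))), 77), 74) = Mul(Add(Mul(Rational(1, 2), Pow(Add(18, 4), Rational(1, 2))), 77), 74) = Mul(Add(Mul(Rational(1, 2), Pow(22, Rational(1, 2))), 77), 74) = Mul(Add(77, Mul(Rational(1, 2), Pow(22, Rational(1, 2)))), 74) = Add(5698, Mul(37, Pow(22, Rational(1, 2))))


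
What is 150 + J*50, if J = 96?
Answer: 4950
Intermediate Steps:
150 + J*50 = 150 + 96*50 = 150 + 4800 = 4950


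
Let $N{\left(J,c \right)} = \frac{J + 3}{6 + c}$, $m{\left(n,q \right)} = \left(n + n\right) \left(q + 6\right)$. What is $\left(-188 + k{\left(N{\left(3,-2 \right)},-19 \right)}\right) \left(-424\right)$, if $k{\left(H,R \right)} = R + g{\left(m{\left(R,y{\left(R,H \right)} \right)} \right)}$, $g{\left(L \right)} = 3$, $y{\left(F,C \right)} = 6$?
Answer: $86496$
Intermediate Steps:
$m{\left(n,q \right)} = 2 n \left(6 + q\right)$
$N{\left(J,c \right)} = \frac{3 + J}{6 + c}$
$k{\left(H,R \right)} = 3 + R$ ($k{\left(H,R \right)} = R + 3 = 3 + R$)
$\left(-188 + k{\left(N{\left(3,-2 \right)},-19 \right)}\right) \left(-424\right) = \left(-188 + \left(3 - 19\right)\right) \left(-424\right) = \left(-188 - 16\right) \left(-424\right) = \left(-204\right) \left(-424\right) = 86496$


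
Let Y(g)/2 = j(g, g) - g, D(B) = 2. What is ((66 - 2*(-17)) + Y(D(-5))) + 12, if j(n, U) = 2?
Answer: 112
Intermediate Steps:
Y(g) = 4 - 2*g (Y(g) = 2*(2 - g) = 4 - 2*g)
((66 - 2*(-17)) + Y(D(-5))) + 12 = ((66 - 2*(-17)) + (4 - 2*2)) + 12 = ((66 + 34) + (4 - 4)) + 12 = (100 + 0) + 12 = 100 + 12 = 112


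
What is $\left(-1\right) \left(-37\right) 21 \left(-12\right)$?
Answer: $-9324$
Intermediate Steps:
$\left(-1\right) \left(-37\right) 21 \left(-12\right) = 37 \cdot 21 \left(-12\right) = 777 \left(-12\right) = -9324$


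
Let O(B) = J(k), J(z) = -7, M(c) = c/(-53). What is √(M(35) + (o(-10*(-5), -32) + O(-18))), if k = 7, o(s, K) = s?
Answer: 2*√29733/53 ≈ 6.5069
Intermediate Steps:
M(c) = -c/53 (M(c) = c*(-1/53) = -c/53)
O(B) = -7
√(M(35) + (o(-10*(-5), -32) + O(-18))) = √(-1/53*35 + (-10*(-5) - 7)) = √(-35/53 + (50 - 7)) = √(-35/53 + 43) = √(2244/53) = 2*√29733/53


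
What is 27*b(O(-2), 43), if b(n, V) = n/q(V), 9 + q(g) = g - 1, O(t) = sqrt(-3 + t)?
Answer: 9*I*sqrt(5)/11 ≈ 1.8295*I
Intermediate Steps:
q(g) = -10 + g (q(g) = -9 + (g - 1) = -9 + (-1 + g) = -10 + g)
b(n, V) = n/(-10 + V)
27*b(O(-2), 43) = 27*(sqrt(-3 - 2)/(-10 + 43)) = 27*(sqrt(-5)/33) = 27*((I*sqrt(5))*(1/33)) = 27*(I*sqrt(5)/33) = 9*I*sqrt(5)/11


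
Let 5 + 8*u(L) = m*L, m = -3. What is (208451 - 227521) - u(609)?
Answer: -18841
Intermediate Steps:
u(L) = -5/8 - 3*L/8 (u(L) = -5/8 + (-3*L)/8 = -5/8 - 3*L/8)
(208451 - 227521) - u(609) = (208451 - 227521) - (-5/8 - 3/8*609) = -19070 - (-5/8 - 1827/8) = -19070 - 1*(-229) = -19070 + 229 = -18841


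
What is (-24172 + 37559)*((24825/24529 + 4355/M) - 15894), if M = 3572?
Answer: -981054630679321/4611452 ≈ -2.1274e+8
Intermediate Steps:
(-24172 + 37559)*((24825/24529 + 4355/M) - 15894) = (-24172 + 37559)*((24825/24529 + 4355/3572) - 15894) = 13387*((24825*(1/24529) + 4355*(1/3572)) - 15894) = 13387*((24825/24529 + 4355/3572) - 15894) = 13387*(10289405/4611452 - 15894) = 13387*(-73284128683/4611452) = -981054630679321/4611452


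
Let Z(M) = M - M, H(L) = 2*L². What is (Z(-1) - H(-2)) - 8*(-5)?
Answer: 32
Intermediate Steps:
Z(M) = 0
(Z(-1) - H(-2)) - 8*(-5) = (0 - 2*(-2)²) - 8*(-5) = (0 - 2*4) + 40 = (0 - 1*8) + 40 = (0 - 8) + 40 = -8 + 40 = 32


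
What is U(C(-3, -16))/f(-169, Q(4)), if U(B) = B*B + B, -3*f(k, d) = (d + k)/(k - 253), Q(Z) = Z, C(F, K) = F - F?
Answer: 0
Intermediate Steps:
C(F, K) = 0
f(k, d) = -(d + k)/(3*(-253 + k)) (f(k, d) = -(d + k)/(3*(k - 253)) = -(d + k)/(3*(-253 + k)))
U(B) = B + B² (U(B) = B² + B = B + B²)
U(C(-3, -16))/f(-169, Q(4)) = (0*(1 + 0))/(((-1*4 - 1*(-169))/(3*(-253 - 169)))) = (0*1)/(((⅓)*(-4 + 169)/(-422))) = 0/(((⅓)*(-1/422)*165)) = 0/(-55/422) = 0*(-422/55) = 0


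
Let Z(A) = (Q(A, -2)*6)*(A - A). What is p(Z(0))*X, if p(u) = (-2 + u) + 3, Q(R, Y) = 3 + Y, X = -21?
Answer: -21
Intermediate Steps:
Z(A) = 0 (Z(A) = ((3 - 2)*6)*(A - A) = (1*6)*0 = 6*0 = 0)
p(u) = 1 + u
p(Z(0))*X = (1 + 0)*(-21) = 1*(-21) = -21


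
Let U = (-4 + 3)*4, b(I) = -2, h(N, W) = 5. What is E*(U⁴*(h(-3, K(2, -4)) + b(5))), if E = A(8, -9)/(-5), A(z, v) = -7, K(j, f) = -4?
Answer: 5376/5 ≈ 1075.2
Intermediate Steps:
U = -4 (U = -1*4 = -4)
E = 7/5 (E = -7/(-5) = -7*(-⅕) = 7/5 ≈ 1.4000)
E*(U⁴*(h(-3, K(2, -4)) + b(5))) = 7*((-4)⁴*(5 - 2))/5 = 7*(256*3)/5 = (7/5)*768 = 5376/5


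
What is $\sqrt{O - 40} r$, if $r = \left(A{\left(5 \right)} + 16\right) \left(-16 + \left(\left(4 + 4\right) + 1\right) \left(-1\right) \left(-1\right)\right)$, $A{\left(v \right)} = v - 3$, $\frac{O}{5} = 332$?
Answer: $- 2268 \sqrt{5} \approx -5071.4$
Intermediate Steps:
$O = 1660$ ($O = 5 \cdot 332 = 1660$)
$A{\left(v \right)} = -3 + v$ ($A{\left(v \right)} = v - 3 = -3 + v$)
$r = -126$ ($r = \left(\left(-3 + 5\right) + 16\right) \left(-16 + \left(\left(4 + 4\right) + 1\right) \left(-1\right) \left(-1\right)\right) = \left(2 + 16\right) \left(-16 + \left(8 + 1\right) \left(-1\right) \left(-1\right)\right) = 18 \left(-16 + 9 \left(-1\right) \left(-1\right)\right) = 18 \left(-16 - -9\right) = 18 \left(-16 + 9\right) = 18 \left(-7\right) = -126$)
$\sqrt{O - 40} r = \sqrt{1660 - 40} \left(-126\right) = \sqrt{1620} \left(-126\right) = 18 \sqrt{5} \left(-126\right) = - 2268 \sqrt{5}$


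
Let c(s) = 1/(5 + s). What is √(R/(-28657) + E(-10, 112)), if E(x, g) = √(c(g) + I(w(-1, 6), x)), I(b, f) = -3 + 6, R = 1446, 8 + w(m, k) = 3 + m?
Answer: √(-63027231462 + 128110889244*√286)/1117623 ≈ 1.2977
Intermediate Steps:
w(m, k) = -5 + m (w(m, k) = -8 + (3 + m) = -5 + m)
I(b, f) = 3
E(x, g) = √(3 + 1/(5 + g)) (E(x, g) = √(1/(5 + g) + 3) = √(3 + 1/(5 + g)))
√(R/(-28657) + E(-10, 112)) = √(1446/(-28657) + √((16 + 3*112)/(5 + 112))) = √(1446*(-1/28657) + √((16 + 336)/117)) = √(-1446/28657 + √((1/117)*352)) = √(-1446/28657 + √(352/117)) = √(-1446/28657 + 4*√286/39)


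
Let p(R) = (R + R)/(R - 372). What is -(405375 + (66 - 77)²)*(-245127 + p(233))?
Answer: 13816513462024/139 ≈ 9.9399e+10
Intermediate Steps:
p(R) = 2*R/(-372 + R) (p(R) = (2*R)/(-372 + R) = 2*R/(-372 + R))
-(405375 + (66 - 77)²)*(-245127 + p(233)) = -(405375 + (66 - 77)²)*(-245127 + 2*233/(-372 + 233)) = -(405375 + (-11)²)*(-245127 + 2*233/(-139)) = -(405375 + 121)*(-245127 + 2*233*(-1/139)) = -405496*(-245127 - 466/139) = -405496*(-34073119)/139 = -1*(-13816513462024/139) = 13816513462024/139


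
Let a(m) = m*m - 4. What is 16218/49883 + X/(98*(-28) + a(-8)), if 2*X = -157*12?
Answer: 45259449/66942986 ≈ 0.67609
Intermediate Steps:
a(m) = -4 + m**2 (a(m) = m**2 - 4 = -4 + m**2)
X = -942 (X = (-157*12)/2 = (1/2)*(-1884) = -942)
16218/49883 + X/(98*(-28) + a(-8)) = 16218/49883 - 942/(98*(-28) + (-4 + (-8)**2)) = 16218*(1/49883) - 942/(-2744 + (-4 + 64)) = 16218/49883 - 942/(-2744 + 60) = 16218/49883 - 942/(-2684) = 16218/49883 - 942*(-1/2684) = 16218/49883 + 471/1342 = 45259449/66942986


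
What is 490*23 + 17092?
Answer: 28362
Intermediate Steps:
490*23 + 17092 = 11270 + 17092 = 28362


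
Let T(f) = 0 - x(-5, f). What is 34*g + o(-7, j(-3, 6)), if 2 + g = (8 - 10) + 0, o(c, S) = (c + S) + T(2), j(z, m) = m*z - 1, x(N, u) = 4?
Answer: -166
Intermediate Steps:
j(z, m) = -1 + m*z
T(f) = -4 (T(f) = 0 - 1*4 = 0 - 4 = -4)
o(c, S) = -4 + S + c (o(c, S) = (c + S) - 4 = (S + c) - 4 = -4 + S + c)
g = -4 (g = -2 + ((8 - 10) + 0) = -2 + (-2 + 0) = -2 - 2 = -4)
34*g + o(-7, j(-3, 6)) = 34*(-4) + (-4 + (-1 + 6*(-3)) - 7) = -136 + (-4 + (-1 - 18) - 7) = -136 + (-4 - 19 - 7) = -136 - 30 = -166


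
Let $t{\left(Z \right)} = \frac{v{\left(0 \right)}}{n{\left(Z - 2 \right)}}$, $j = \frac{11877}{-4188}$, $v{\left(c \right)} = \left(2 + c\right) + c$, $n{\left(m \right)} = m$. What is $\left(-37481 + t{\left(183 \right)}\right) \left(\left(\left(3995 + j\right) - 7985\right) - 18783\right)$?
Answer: $\frac{215699610436953}{252676} \approx 8.5366 \cdot 10^{8}$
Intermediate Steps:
$v{\left(c \right)} = 2 + 2 c$
$j = - \frac{3959}{1396}$ ($j = 11877 \left(- \frac{1}{4188}\right) = - \frac{3959}{1396} \approx -2.836$)
$t{\left(Z \right)} = \frac{2}{-2 + Z}$ ($t{\left(Z \right)} = \frac{2 + 2 \cdot 0}{Z - 2} = \frac{2 + 0}{-2 + Z} = \frac{2}{-2 + Z}$)
$\left(-37481 + t{\left(183 \right)}\right) \left(\left(\left(3995 + j\right) - 7985\right) - 18783\right) = \left(-37481 + \frac{2}{-2 + 183}\right) \left(\left(\left(3995 - \frac{3959}{1396}\right) - 7985\right) - 18783\right) = \left(-37481 + \frac{2}{181}\right) \left(\left(\frac{5573061}{1396} - 7985\right) - 18783\right) = \left(-37481 + 2 \cdot \frac{1}{181}\right) \left(- \frac{5573999}{1396} - 18783\right) = \left(-37481 + \frac{2}{181}\right) \left(- \frac{31795067}{1396}\right) = \left(- \frac{6784059}{181}\right) \left(- \frac{31795067}{1396}\right) = \frac{215699610436953}{252676}$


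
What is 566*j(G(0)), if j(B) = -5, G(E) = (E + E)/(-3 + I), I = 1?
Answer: -2830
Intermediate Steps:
G(E) = -E (G(E) = (E + E)/(-3 + 1) = (2*E)/(-2) = (2*E)*(-½) = -E)
566*j(G(0)) = 566*(-5) = -2830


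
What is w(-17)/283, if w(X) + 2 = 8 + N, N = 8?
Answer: 14/283 ≈ 0.049470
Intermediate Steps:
w(X) = 14 (w(X) = -2 + (8 + 8) = -2 + 16 = 14)
w(-17)/283 = 14/283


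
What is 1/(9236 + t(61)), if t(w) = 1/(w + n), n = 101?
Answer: 162/1496233 ≈ 0.00010827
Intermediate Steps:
t(w) = 1/(101 + w) (t(w) = 1/(w + 101) = 1/(101 + w))
1/(9236 + t(61)) = 1/(9236 + 1/(101 + 61)) = 1/(9236 + 1/162) = 1/(1496233/162) = 162/1496233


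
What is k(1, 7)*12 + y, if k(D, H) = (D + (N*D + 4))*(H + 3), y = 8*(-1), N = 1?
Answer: 712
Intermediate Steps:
y = -8
k(D, H) = (3 + H)*(4 + 2*D) (k(D, H) = (D + (1*D + 4))*(H + 3) = (D + (D + 4))*(3 + H) = (D + (4 + D))*(3 + H) = (4 + 2*D)*(3 + H) = (3 + H)*(4 + 2*D))
k(1, 7)*12 + y = (12 + 4*7 + 6*1 + 2*1*7)*12 - 8 = (12 + 28 + 6 + 14)*12 - 8 = 60*12 - 8 = 720 - 8 = 712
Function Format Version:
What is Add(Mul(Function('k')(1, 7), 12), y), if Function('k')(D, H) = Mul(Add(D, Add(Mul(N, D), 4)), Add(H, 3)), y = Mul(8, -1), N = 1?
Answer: 712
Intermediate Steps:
y = -8
Function('k')(D, H) = Mul(Add(3, H), Add(4, Mul(2, D))) (Function('k')(D, H) = Mul(Add(D, Add(Mul(1, D), 4)), Add(H, 3)) = Mul(Add(D, Add(D, 4)), Add(3, H)) = Mul(Add(D, Add(4, D)), Add(3, H)) = Mul(Add(4, Mul(2, D)), Add(3, H)) = Mul(Add(3, H), Add(4, Mul(2, D))))
Add(Mul(Function('k')(1, 7), 12), y) = Add(Mul(Add(12, Mul(4, 7), Mul(6, 1), Mul(2, 1, 7)), 12), -8) = Add(Mul(Add(12, 28, 6, 14), 12), -8) = Add(Mul(60, 12), -8) = Add(720, -8) = 712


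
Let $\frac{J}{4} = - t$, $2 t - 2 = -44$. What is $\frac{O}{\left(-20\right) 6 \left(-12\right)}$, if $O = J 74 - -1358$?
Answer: $\frac{3787}{720} \approx 5.2597$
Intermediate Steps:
$t = -21$ ($t = 1 + \frac{1}{2} \left(-44\right) = 1 - 22 = -21$)
$J = 84$ ($J = 4 \left(\left(-1\right) \left(-21\right)\right) = 4 \cdot 21 = 84$)
$O = 7574$ ($O = 84 \cdot 74 - -1358 = 6216 + 1358 = 7574$)
$\frac{O}{\left(-20\right) 6 \left(-12\right)} = \frac{7574}{\left(-20\right) 6 \left(-12\right)} = \frac{7574}{\left(-120\right) \left(-12\right)} = \frac{7574}{1440} = 7574 \cdot \frac{1}{1440} = \frac{3787}{720}$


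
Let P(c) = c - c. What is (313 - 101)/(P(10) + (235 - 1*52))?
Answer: 212/183 ≈ 1.1585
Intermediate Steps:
P(c) = 0
(313 - 101)/(P(10) + (235 - 1*52)) = (313 - 101)/(0 + (235 - 1*52)) = 212/(0 + (235 - 52)) = 212/(0 + 183) = 212/183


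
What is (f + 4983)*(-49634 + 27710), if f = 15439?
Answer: -447731928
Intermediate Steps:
(f + 4983)*(-49634 + 27710) = (15439 + 4983)*(-49634 + 27710) = 20422*(-21924) = -447731928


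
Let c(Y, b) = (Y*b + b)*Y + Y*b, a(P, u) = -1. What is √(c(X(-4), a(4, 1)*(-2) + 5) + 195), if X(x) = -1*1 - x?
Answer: 10*√3 ≈ 17.320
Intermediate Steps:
X(x) = -1 - x
c(Y, b) = Y*b + Y*(b + Y*b) (c(Y, b) = (b + Y*b)*Y + Y*b = Y*(b + Y*b) + Y*b = Y*b + Y*(b + Y*b))
√(c(X(-4), a(4, 1)*(-2) + 5) + 195) = √((-1 - 1*(-4))*(-1*(-2) + 5)*(2 + (-1 - 1*(-4))) + 195) = √((-1 + 4)*(2 + 5)*(2 + (-1 + 4)) + 195) = √(3*7*(2 + 3) + 195) = √(3*7*5 + 195) = √(105 + 195) = √300 = 10*√3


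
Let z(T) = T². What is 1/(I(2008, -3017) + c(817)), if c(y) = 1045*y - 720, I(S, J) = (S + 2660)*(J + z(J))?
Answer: 1/42476254741 ≈ 2.3543e-11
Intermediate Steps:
I(S, J) = (2660 + S)*(J + J²) (I(S, J) = (S + 2660)*(J + J²) = (2660 + S)*(J + J²))
c(y) = -720 + 1045*y
1/(I(2008, -3017) + c(817)) = 1/(-3017*(2660 + 2008 + 2660*(-3017) - 3017*2008) + (-720 + 1045*817)) = 1/(-3017*(2660 + 2008 - 8025220 - 6058136) + (-720 + 853765)) = 1/(-3017*(-14078688) + 853045) = 1/(42475401696 + 853045) = 1/42476254741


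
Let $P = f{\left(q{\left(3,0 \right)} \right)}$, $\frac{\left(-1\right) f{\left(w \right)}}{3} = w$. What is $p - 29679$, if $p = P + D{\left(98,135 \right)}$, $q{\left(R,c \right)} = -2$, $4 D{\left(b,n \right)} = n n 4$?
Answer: $-11448$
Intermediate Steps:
$D{\left(b,n \right)} = n^{2}$ ($D{\left(b,n \right)} = \frac{n n 4}{4} = \frac{n^{2} \cdot 4}{4} = \frac{4 n^{2}}{4} = n^{2}$)
$f{\left(w \right)} = - 3 w$
$P = 6$ ($P = \left(-3\right) \left(-2\right) = 6$)
$p = 18231$ ($p = 6 + 135^{2} = 6 + 18225 = 18231$)
$p - 29679 = 18231 - 29679 = -11448$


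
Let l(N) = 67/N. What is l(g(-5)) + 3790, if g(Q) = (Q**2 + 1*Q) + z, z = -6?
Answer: 53127/14 ≈ 3794.8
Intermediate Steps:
g(Q) = -6 + Q + Q**2 (g(Q) = (Q**2 + 1*Q) - 6 = (Q**2 + Q) - 6 = (Q + Q**2) - 6 = -6 + Q + Q**2)
l(g(-5)) + 3790 = 67/(-6 - 5 + (-5)**2) + 3790 = 67/(-6 - 5 + 25) + 3790 = 67/14 + 3790 = 53127/14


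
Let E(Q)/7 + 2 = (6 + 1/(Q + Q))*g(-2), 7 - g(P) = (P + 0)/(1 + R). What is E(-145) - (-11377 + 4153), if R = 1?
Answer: 1094142/145 ≈ 7545.8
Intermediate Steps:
g(P) = 7 - P/2 (g(P) = 7 - (P + 0)/(1 + 1) = 7 - P/2)
E(Q) = 322 + 28/Q (E(Q) = -14 + 7*((6 + 1/(Q + Q))*(7 - ½*(-2))) = -14 + 7*((6 + 1/(2*Q))*(7 + 1)) = -14 + 7*((6 + 1/(2*Q))*8) = -14 + 7*(48 + 4/Q) = -14 + (336 + 28/Q) = 322 + 28/Q)
E(-145) - (-11377 + 4153) = (322 + 28/(-145)) - (-11377 + 4153) = (322 + 28*(-1/145)) - 1*(-7224) = (322 - 28/145) + 7224 = 46662/145 + 7224 = 1094142/145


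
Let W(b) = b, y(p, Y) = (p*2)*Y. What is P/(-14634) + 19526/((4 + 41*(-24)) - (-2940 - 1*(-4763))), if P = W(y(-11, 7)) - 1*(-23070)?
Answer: -174988516/20509551 ≈ -8.5320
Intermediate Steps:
y(p, Y) = 2*Y*p (y(p, Y) = (2*p)*Y = 2*Y*p)
P = 22916 (P = 2*7*(-11) - 1*(-23070) = -154 + 23070 = 22916)
P/(-14634) + 19526/((4 + 41*(-24)) - (-2940 - 1*(-4763))) = 22916/(-14634) + 19526/((4 + 41*(-24)) - (-2940 - 1*(-4763))) = 22916*(-1/14634) + 19526/((4 - 984) - (-2940 + 4763)) = -11458/7317 + 19526/(-980 - 1*1823) = -11458/7317 + 19526/(-980 - 1823) = -11458/7317 + 19526/(-2803) = -11458/7317 + 19526*(-1/2803) = -11458/7317 - 19526/2803 = -174988516/20509551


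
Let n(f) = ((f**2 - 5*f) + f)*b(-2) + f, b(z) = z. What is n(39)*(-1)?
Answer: 2691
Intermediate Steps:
n(f) = -2*f**2 + 9*f (n(f) = ((f**2 - 5*f) + f)*(-2) + f = (f**2 - 4*f)*(-2) + f = (-2*f**2 + 8*f) + f = -2*f**2 + 9*f)
n(39)*(-1) = (39*(9 - 2*39))*(-1) = (39*(9 - 78))*(-1) = (39*(-69))*(-1) = -2691*(-1) = 2691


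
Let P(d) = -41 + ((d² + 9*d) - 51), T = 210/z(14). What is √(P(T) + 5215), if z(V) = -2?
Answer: √15203 ≈ 123.30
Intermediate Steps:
T = -105 (T = 210/(-2) = 210*(-½) = -105)
P(d) = -92 + d² + 9*d (P(d) = -41 + (-51 + d² + 9*d) = -92 + d² + 9*d)
√(P(T) + 5215) = √((-92 + (-105)² + 9*(-105)) + 5215) = √((-92 + 11025 - 945) + 5215) = √(9988 + 5215) = √15203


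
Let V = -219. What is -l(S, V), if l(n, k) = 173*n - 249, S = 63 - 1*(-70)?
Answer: -22760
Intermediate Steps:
S = 133 (S = 63 + 70 = 133)
l(n, k) = -249 + 173*n
-l(S, V) = -(-249 + 173*133) = -(-249 + 23009) = -1*22760 = -22760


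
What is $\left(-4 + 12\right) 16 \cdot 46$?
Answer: $5888$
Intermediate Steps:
$\left(-4 + 12\right) 16 \cdot 46 = 8 \cdot 16 \cdot 46 = 128 \cdot 46 = 5888$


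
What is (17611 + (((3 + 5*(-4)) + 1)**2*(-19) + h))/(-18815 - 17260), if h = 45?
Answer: -328/925 ≈ -0.35459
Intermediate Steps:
(17611 + (((3 + 5*(-4)) + 1)**2*(-19) + h))/(-18815 - 17260) = (17611 + (((3 + 5*(-4)) + 1)**2*(-19) + 45))/(-18815 - 17260) = (17611 + (((3 - 20) + 1)**2*(-19) + 45))/(-36075) = (17611 + ((-17 + 1)**2*(-19) + 45))*(-1/36075) = (17611 + ((-16)**2*(-19) + 45))*(-1/36075) = (17611 + (256*(-19) + 45))*(-1/36075) = (17611 + (-4864 + 45))*(-1/36075) = (17611 - 4819)*(-1/36075) = 12792*(-1/36075) = -328/925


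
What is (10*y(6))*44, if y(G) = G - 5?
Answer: 440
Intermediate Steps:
y(G) = -5 + G
(10*y(6))*44 = (10*(-5 + 6))*44 = (10*1)*44 = 10*44 = 440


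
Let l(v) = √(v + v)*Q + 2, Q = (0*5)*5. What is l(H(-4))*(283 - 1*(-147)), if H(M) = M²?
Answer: 860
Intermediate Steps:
Q = 0 (Q = 0*5 = 0)
l(v) = 2 (l(v) = √(v + v)*0 + 2 = √(2*v)*0 + 2 = (√2*√v)*0 + 2 = 0 + 2 = 2)
l(H(-4))*(283 - 1*(-147)) = 2*(283 - 1*(-147)) = 2*(283 + 147) = 2*430 = 860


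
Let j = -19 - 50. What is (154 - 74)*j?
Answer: -5520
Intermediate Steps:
j = -69
(154 - 74)*j = (154 - 74)*(-69) = 80*(-69) = -5520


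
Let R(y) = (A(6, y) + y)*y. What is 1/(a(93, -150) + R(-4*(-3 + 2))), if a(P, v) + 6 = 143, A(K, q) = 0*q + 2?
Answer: 1/161 ≈ 0.0062112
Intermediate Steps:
A(K, q) = 2 (A(K, q) = 0 + 2 = 2)
a(P, v) = 137 (a(P, v) = -6 + 143 = 137)
R(y) = y*(2 + y) (R(y) = (2 + y)*y = y*(2 + y))
1/(a(93, -150) + R(-4*(-3 + 2))) = 1/(137 + (-4*(-3 + 2))*(2 - 4*(-3 + 2))) = 1/(137 + (-4*(-1))*(2 - 4*(-1))) = 1/(137 + 4*(2 + 4)) = 1/(137 + 4*6) = 1/(137 + 24) = 1/161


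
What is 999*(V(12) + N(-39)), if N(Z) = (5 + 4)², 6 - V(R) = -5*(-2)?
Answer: 76923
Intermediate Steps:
V(R) = -4 (V(R) = 6 - (-5)*(-2) = 6 - 1*10 = 6 - 10 = -4)
N(Z) = 81 (N(Z) = 9² = 81)
999*(V(12) + N(-39)) = 999*(-4 + 81) = 999*77 = 76923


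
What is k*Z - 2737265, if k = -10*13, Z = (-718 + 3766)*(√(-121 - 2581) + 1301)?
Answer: -518245505 - 396240*I*√2702 ≈ -5.1825e+8 - 2.0597e+7*I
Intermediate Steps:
Z = 3965448 + 3048*I*√2702 (Z = 3048*(√(-2702) + 1301) = 3048*(I*√2702 + 1301) = 3048*(1301 + I*√2702) = 3965448 + 3048*I*√2702 ≈ 3.9654e+6 + 1.5844e+5*I)
k = -130
k*Z - 2737265 = -130*(3965448 + 3048*I*√2702) - 2737265 = (-515508240 - 396240*I*√2702) - 2737265 = -518245505 - 396240*I*√2702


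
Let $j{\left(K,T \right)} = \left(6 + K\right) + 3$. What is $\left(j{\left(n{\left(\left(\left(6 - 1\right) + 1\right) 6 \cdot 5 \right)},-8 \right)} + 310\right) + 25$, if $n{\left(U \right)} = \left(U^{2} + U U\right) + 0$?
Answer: $65144$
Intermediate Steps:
$n{\left(U \right)} = 2 U^{2}$ ($n{\left(U \right)} = \left(U^{2} + U^{2}\right) + 0 = 2 U^{2} + 0 = 2 U^{2}$)
$j{\left(K,T \right)} = 9 + K$
$\left(j{\left(n{\left(\left(\left(6 - 1\right) + 1\right) 6 \cdot 5 \right)},-8 \right)} + 310\right) + 25 = \left(\left(9 + 2 \left(\left(\left(6 - 1\right) + 1\right) 6 \cdot 5\right)^{2}\right) + 310\right) + 25 = \left(\left(9 + 2 \left(\left(5 + 1\right) 6 \cdot 5\right)^{2}\right) + 310\right) + 25 = \left(\left(9 + 2 \left(6 \cdot 6 \cdot 5\right)^{2}\right) + 310\right) + 25 = \left(\left(9 + 2 \left(36 \cdot 5\right)^{2}\right) + 310\right) + 25 = \left(\left(9 + 2 \cdot 180^{2}\right) + 310\right) + 25 = \left(\left(9 + 2 \cdot 32400\right) + 310\right) + 25 = \left(\left(9 + 64800\right) + 310\right) + 25 = \left(64809 + 310\right) + 25 = 65119 + 25 = 65144$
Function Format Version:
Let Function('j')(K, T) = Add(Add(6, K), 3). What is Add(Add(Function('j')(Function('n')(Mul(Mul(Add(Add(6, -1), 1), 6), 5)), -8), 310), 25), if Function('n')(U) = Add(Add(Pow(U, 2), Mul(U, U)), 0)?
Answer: 65144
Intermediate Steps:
Function('n')(U) = Mul(2, Pow(U, 2)) (Function('n')(U) = Add(Add(Pow(U, 2), Pow(U, 2)), 0) = Add(Mul(2, Pow(U, 2)), 0) = Mul(2, Pow(U, 2)))
Function('j')(K, T) = Add(9, K)
Add(Add(Function('j')(Function('n')(Mul(Mul(Add(Add(6, -1), 1), 6), 5)), -8), 310), 25) = Add(Add(Add(9, Mul(2, Pow(Mul(Mul(Add(Add(6, -1), 1), 6), 5), 2))), 310), 25) = Add(Add(Add(9, Mul(2, Pow(Mul(Mul(Add(5, 1), 6), 5), 2))), 310), 25) = Add(Add(Add(9, Mul(2, Pow(Mul(Mul(6, 6), 5), 2))), 310), 25) = Add(Add(Add(9, Mul(2, Pow(Mul(36, 5), 2))), 310), 25) = Add(Add(Add(9, Mul(2, Pow(180, 2))), 310), 25) = Add(Add(Add(9, Mul(2, 32400)), 310), 25) = Add(Add(Add(9, 64800), 310), 25) = Add(Add(64809, 310), 25) = Add(65119, 25) = 65144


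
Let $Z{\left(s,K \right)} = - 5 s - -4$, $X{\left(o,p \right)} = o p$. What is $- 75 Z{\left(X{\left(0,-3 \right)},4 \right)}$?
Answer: $-300$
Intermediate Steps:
$Z{\left(s,K \right)} = 4 - 5 s$ ($Z{\left(s,K \right)} = - 5 s + 4 = 4 - 5 s$)
$- 75 Z{\left(X{\left(0,-3 \right)},4 \right)} = - 75 \left(4 - 5 \cdot 0 \left(-3\right)\right) = - 75 \left(4 - 0\right) = - 75 \left(4 + 0\right) = \left(-75\right) 4 = -300$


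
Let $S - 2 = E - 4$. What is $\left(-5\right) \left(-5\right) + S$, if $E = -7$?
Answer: $16$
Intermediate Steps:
$S = -9$ ($S = 2 - 11 = -9$)
$\left(-5\right) \left(-5\right) + S = \left(-5\right) \left(-5\right) - 9 = 25 - 9 = 16$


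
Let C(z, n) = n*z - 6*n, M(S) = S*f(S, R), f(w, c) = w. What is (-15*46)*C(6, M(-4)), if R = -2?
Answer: 0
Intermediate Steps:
M(S) = S² (M(S) = S*S = S²)
C(z, n) = -6*n + n*z
(-15*46)*C(6, M(-4)) = (-15*46)*((-4)²*(-6 + 6)) = -11040*0 = -690*0 = 0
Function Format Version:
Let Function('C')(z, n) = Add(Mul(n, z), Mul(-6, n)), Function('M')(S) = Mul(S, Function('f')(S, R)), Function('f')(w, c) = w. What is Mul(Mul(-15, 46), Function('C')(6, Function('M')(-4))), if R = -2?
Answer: 0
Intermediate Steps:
Function('M')(S) = Pow(S, 2) (Function('M')(S) = Mul(S, S) = Pow(S, 2))
Function('C')(z, n) = Add(Mul(-6, n), Mul(n, z))
Mul(Mul(-15, 46), Function('C')(6, Function('M')(-4))) = Mul(Mul(-15, 46), Mul(Pow(-4, 2), Add(-6, 6))) = Mul(-690, Mul(16, 0)) = Mul(-690, 0) = 0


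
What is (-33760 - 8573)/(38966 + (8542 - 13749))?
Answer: -14111/11253 ≈ -1.2540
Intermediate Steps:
(-33760 - 8573)/(38966 + (8542 - 13749)) = -42333/(38966 - 5207) = -42333/33759 = -42333*1/33759 = -14111/11253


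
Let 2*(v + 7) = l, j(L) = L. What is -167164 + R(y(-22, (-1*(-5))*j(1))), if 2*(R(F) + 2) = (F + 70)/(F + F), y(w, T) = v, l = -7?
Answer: -2006009/12 ≈ -1.6717e+5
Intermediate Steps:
v = -21/2 (v = -7 + (1/2)*(-7) = -7 - 7/2 = -21/2 ≈ -10.500)
y(w, T) = -21/2
R(F) = -2 + (70 + F)/(4*F) (R(F) = -2 + ((F + 70)/(F + F))/2 = -2 + ((70 + F)/((2*F)))/2 = -2 + ((70 + F)*(1/(2*F)))/2 = -2 + ((70 + F)/(2*F))/2 = -2 + (70 + F)/(4*F))
-167164 + R(y(-22, (-1*(-5))*j(1))) = -167164 + 7*(10 - 1*(-21/2))/(4*(-21/2)) = -167164 + (7/4)*(-2/21)*(10 + 21/2) = -167164 + (7/4)*(-2/21)*(41/2) = -167164 - 41/12 = -2006009/12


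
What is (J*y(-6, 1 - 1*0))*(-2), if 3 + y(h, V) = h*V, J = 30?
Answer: 540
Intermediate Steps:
y(h, V) = -3 + V*h (y(h, V) = -3 + h*V = -3 + V*h)
(J*y(-6, 1 - 1*0))*(-2) = (30*(-3 + (1 - 1*0)*(-6)))*(-2) = (30*(-3 + (1 + 0)*(-6)))*(-2) = (30*(-3 + 1*(-6)))*(-2) = (30*(-3 - 6))*(-2) = (30*(-9))*(-2) = -270*(-2) = 540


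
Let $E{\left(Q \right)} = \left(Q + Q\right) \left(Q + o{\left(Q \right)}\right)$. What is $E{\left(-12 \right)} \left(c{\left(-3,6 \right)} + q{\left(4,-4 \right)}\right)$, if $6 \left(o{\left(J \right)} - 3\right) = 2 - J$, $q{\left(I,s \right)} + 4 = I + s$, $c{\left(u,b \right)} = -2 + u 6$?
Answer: $-3840$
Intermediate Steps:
$c{\left(u,b \right)} = -2 + 6 u$
$q{\left(I,s \right)} = -4 + I + s$ ($q{\left(I,s \right)} = -4 + \left(I + s\right) = -4 + I + s$)
$o{\left(J \right)} = \frac{10}{3} - \frac{J}{6}$ ($o{\left(J \right)} = 3 + \frac{2 - J}{6} = 3 - \left(- \frac{1}{3} + \frac{J}{6}\right) = \frac{10}{3} - \frac{J}{6}$)
$E{\left(Q \right)} = 2 Q \left(\frac{10}{3} + \frac{5 Q}{6}\right)$ ($E{\left(Q \right)} = \left(Q + Q\right) \left(Q - \left(- \frac{10}{3} + \frac{Q}{6}\right)\right) = 2 Q \left(\frac{10}{3} + \frac{5 Q}{6}\right)$)
$E{\left(-12 \right)} \left(c{\left(-3,6 \right)} + q{\left(4,-4 \right)}\right) = \frac{5}{3} \left(-12\right) \left(4 - 12\right) \left(\left(-2 + 6 \left(-3\right)\right) - 4\right) = \frac{5}{3} \left(-12\right) \left(-8\right) \left(\left(-2 - 18\right) - 4\right) = 160 \left(-20 - 4\right) = 160 \left(-24\right) = -3840$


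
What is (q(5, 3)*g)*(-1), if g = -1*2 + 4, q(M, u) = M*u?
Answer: -30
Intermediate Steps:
g = 2 (g = -2 + 4 = 2)
(q(5, 3)*g)*(-1) = ((5*3)*2)*(-1) = (15*2)*(-1) = 30*(-1) = -30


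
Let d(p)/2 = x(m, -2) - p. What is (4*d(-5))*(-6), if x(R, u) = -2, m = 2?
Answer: -144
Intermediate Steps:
d(p) = -4 - 2*p (d(p) = 2*(-2 - p) = -4 - 2*p)
(4*d(-5))*(-6) = (4*(-4 - 2*(-5)))*(-6) = (4*(-4 + 10))*(-6) = (4*6)*(-6) = 24*(-6) = -144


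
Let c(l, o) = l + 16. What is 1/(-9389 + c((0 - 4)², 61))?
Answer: -1/9357 ≈ -0.00010687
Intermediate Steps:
c(l, o) = 16 + l
1/(-9389 + c((0 - 4)², 61)) = 1/(-9389 + (16 + (0 - 4)²)) = 1/(-9389 + (16 + (-4)²)) = 1/(-9389 + (16 + 16)) = 1/(-9389 + 32) = 1/(-9357) = -1/9357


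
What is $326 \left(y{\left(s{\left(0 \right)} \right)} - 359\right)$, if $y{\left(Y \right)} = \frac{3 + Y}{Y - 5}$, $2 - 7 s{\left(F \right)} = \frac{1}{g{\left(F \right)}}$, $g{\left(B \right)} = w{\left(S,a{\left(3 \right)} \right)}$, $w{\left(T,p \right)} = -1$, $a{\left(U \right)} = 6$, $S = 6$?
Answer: $- \frac{234557}{2} \approx -1.1728 \cdot 10^{5}$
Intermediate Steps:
$g{\left(B \right)} = -1$
$s{\left(F \right)} = \frac{3}{7}$ ($s{\left(F \right)} = \frac{2}{7} - \frac{1}{7 \left(-1\right)} = \frac{2}{7} - - \frac{1}{7} = \frac{2}{7} + \frac{1}{7} = \frac{3}{7}$)
$y{\left(Y \right)} = \frac{3 + Y}{-5 + Y}$
$326 \left(y{\left(s{\left(0 \right)} \right)} - 359\right) = 326 \left(\frac{3 + \frac{3}{7}}{-5 + \frac{3}{7}} - 359\right) = 326 \left(\frac{1}{- \frac{32}{7}} \cdot \frac{24}{7} - 359\right) = 326 \left(\left(- \frac{7}{32}\right) \frac{24}{7} - 359\right) = 326 \left(- \frac{3}{4} - 359\right) = 326 \left(- \frac{1439}{4}\right) = - \frac{234557}{2}$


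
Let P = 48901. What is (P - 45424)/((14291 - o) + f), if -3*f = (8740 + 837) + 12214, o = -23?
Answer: 10431/21151 ≈ 0.49317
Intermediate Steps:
f = -21791/3 (f = -((8740 + 837) + 12214)/3 = -(9577 + 12214)/3 = -1/3*21791 = -21791/3 ≈ -7263.7)
(P - 45424)/((14291 - o) + f) = (48901 - 45424)/((14291 - 1*(-23)) - 21791/3) = 3477/((14291 + 23) - 21791/3) = 3477/(14314 - 21791/3) = 3477/(21151/3) = 3477*(3/21151) = 10431/21151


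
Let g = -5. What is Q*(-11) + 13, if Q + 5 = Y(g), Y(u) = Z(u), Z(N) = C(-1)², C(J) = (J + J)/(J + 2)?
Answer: 24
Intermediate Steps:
C(J) = 2*J/(2 + J) (C(J) = (2*J)/(2 + J) = 2*J/(2 + J))
Z(N) = 4 (Z(N) = (2*(-1)/(2 - 1))² = (2*(-1)/1)² = (2*(-1)*1)² = (-2)² = 4)
Y(u) = 4
Q = -1 (Q = -5 + 4 = -1)
Q*(-11) + 13 = -1*(-11) + 13 = 11 + 13 = 24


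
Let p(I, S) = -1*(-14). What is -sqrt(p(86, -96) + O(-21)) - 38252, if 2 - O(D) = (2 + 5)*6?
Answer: -38252 - I*sqrt(26) ≈ -38252.0 - 5.099*I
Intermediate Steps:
p(I, S) = 14
O(D) = -40 (O(D) = 2 - (2 + 5)*6 = 2 - 7*6 = 2 - 1*42 = 2 - 42 = -40)
-sqrt(p(86, -96) + O(-21)) - 38252 = -sqrt(14 - 40) - 38252 = -sqrt(-26) - 38252 = -I*sqrt(26) - 38252 = -38252 - I*sqrt(26)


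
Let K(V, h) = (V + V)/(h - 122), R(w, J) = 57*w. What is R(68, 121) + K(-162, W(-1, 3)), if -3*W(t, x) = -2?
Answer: 352959/91 ≈ 3878.7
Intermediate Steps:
W(t, x) = 2/3 (W(t, x) = -1/3*(-2) = 2/3)
K(V, h) = 2*V/(-122 + h) (K(V, h) = (2*V)/(-122 + h) = 2*V/(-122 + h))
R(68, 121) + K(-162, W(-1, 3)) = 57*68 + 2*(-162)/(-122 + 2/3) = 3876 + 2*(-162)/(-364/3) = 3876 + 2*(-162)*(-3/364) = 3876 + 243/91 = 352959/91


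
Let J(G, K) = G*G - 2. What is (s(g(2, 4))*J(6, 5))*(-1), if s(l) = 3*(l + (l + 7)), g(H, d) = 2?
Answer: -1122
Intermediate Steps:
J(G, K) = -2 + G² (J(G, K) = G² - 2 = -2 + G²)
s(l) = 21 + 6*l (s(l) = 3*(l + (7 + l)) = 3*(7 + 2*l) = 21 + 6*l)
(s(g(2, 4))*J(6, 5))*(-1) = ((21 + 6*2)*(-2 + 6²))*(-1) = ((21 + 12)*(-2 + 36))*(-1) = (33*34)*(-1) = 1122*(-1) = -1122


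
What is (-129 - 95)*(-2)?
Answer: 448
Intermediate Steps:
(-129 - 95)*(-2) = -224*(-2) = 448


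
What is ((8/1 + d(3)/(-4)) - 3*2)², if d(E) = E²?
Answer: 1/16 ≈ 0.062500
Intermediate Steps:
((8/1 + d(3)/(-4)) - 3*2)² = ((8/1 + 3²/(-4)) - 3*2)² = ((8*1 + 9*(-¼)) - 6)² = ((8 - 9/4) - 6)² = (23/4 - 6)² = (-¼)² = 1/16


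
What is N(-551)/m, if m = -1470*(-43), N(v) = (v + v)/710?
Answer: -551/22439550 ≈ -2.4555e-5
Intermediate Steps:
N(v) = v/355 (N(v) = (2*v)*(1/710) = v/355)
m = 63210 (m = -98*(-645) = 63210)
N(-551)/m = ((1/355)*(-551))/63210 = -551/355*1/63210 = -551/22439550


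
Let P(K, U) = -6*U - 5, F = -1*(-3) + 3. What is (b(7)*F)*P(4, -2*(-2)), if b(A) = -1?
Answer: 174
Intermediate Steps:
F = 6 (F = 3 + 3 = 6)
P(K, U) = -5 - 6*U
(b(7)*F)*P(4, -2*(-2)) = (-1*6)*(-5 - (-12)*(-2)) = -6*(-5 - 6*4) = -6*(-5 - 24) = -6*(-29) = 174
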